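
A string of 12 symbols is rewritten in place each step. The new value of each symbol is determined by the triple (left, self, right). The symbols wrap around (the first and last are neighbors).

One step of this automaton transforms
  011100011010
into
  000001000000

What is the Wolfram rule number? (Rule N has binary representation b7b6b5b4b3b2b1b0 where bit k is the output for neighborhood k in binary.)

1

position 2: 111 → 0  (bit 7 = 0)
position 3: 110 → 0  (bit 6 = 0)
position 9: 101 → 0  (bit 5 = 0)
position 4: 100 → 0  (bit 4 = 0)
position 1: 011 → 0  (bit 3 = 0)
position 10: 010 → 0  (bit 2 = 0)
position 0: 001 → 0  (bit 1 = 0)
position 5: 000 → 1  (bit 0 = 1)
bits b7..b0 = 00000001 = 1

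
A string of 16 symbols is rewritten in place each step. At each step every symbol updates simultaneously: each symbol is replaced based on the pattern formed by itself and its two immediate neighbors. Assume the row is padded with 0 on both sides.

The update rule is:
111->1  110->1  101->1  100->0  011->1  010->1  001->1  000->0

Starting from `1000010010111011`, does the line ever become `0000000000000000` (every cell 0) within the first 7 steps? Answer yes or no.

no

1000110111111111
1001111111111111
1011111111111111
1111111111111111
1111111111111111  (fixed point — unchanged through step 7)
step 7 is 1111111111111111, still not uniform 0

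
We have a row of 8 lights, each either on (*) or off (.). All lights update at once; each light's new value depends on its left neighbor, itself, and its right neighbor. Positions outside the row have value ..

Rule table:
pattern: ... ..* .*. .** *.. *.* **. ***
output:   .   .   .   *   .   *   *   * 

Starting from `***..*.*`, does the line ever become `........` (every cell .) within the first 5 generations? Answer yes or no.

no

***...*.
***.....
***.....  (fixed point — unchanged through generation 5)
generation 5 is ***....., still not uniform .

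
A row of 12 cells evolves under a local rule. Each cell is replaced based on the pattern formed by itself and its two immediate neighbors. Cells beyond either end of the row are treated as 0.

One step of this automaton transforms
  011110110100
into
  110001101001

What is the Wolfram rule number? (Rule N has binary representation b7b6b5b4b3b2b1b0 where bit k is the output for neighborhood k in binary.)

43

position 2: 111 → 0  (bit 7 = 0)
position 4: 110 → 0  (bit 6 = 0)
position 5: 101 → 1  (bit 5 = 1)
position 10: 100 → 0  (bit 4 = 0)
position 1: 011 → 1  (bit 3 = 1)
position 9: 010 → 0  (bit 2 = 0)
position 0: 001 → 1  (bit 1 = 1)
position 11: 000 → 1  (bit 0 = 1)
bits b7..b0 = 00101011 = 43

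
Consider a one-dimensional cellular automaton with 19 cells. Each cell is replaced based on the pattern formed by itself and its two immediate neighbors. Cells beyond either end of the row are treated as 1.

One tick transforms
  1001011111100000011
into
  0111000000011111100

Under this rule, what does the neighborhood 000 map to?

At position 12 the neighborhood is 000; the next row has 1 there.

1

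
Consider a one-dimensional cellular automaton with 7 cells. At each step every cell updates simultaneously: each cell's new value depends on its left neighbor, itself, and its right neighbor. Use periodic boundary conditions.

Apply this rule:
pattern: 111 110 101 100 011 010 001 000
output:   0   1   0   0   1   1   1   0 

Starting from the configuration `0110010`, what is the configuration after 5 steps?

1110110
1010110
1010110  (fixed point — unchanged through step 5)

1010110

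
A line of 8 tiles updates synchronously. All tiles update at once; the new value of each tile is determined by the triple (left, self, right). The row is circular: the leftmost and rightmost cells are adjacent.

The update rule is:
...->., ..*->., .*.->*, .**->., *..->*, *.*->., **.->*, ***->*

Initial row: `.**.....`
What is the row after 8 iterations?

iteration 1: ..**....
iteration 2: ...**...
iteration 3: ....**..
iteration 4: .....**.
iteration 5: ......**
iteration 6: *......*
iteration 7: **......
iteration 8: .**.....

.**.....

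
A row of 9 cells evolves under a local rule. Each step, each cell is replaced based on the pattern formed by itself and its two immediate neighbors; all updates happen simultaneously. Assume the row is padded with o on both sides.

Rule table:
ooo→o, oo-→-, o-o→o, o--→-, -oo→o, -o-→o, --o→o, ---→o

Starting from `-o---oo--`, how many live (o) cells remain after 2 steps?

6

oo-ooo--o
o-ooo--oo
count of o: 6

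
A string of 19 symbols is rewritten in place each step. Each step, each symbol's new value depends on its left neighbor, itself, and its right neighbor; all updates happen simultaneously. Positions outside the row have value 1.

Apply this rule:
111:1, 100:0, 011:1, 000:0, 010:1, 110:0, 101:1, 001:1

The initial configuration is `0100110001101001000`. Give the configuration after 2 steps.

1101100011011011001
1011000110110110011

1011000110110110011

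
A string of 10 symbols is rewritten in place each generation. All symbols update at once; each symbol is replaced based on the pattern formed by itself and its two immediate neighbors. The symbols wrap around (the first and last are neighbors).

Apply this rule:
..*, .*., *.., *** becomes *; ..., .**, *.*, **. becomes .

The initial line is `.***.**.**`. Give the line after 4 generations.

..*.......
.***......
*.*.*.....
*.*.**...*

*.*.**...*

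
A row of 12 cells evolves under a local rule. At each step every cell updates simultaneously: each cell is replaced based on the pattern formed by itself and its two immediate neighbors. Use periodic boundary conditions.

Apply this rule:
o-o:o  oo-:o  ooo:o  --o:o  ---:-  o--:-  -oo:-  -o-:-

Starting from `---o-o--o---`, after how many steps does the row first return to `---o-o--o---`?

12

--o-o--o----
-o-o--o-----
o-o--o------
-o--o------o
o--o------o-
--o------o-o
-o------o-o-
o------o-o--
------o-o--o
-----o-o--o-
----o-o--o--
---o-o--o---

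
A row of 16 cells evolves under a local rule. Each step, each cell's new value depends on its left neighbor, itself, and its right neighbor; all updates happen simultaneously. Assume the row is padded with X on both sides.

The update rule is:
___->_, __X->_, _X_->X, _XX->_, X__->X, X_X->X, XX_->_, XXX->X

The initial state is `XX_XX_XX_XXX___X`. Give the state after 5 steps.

X_XXX_X__X__X_XX

X_X__X__X_X_X___
_XXX_XX_XXXXXX__
X_X_X__X_XXXX_X_
_XXXXX_XX_XX_XXX
X_XXX_X__X__X_XX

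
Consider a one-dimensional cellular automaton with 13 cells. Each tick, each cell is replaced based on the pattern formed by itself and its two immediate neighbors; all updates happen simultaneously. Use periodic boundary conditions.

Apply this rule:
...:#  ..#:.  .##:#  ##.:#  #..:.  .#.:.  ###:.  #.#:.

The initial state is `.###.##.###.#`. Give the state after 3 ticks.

.###.##.###..

.#.#.##.#.#..
.....##.....#
.###.##.###..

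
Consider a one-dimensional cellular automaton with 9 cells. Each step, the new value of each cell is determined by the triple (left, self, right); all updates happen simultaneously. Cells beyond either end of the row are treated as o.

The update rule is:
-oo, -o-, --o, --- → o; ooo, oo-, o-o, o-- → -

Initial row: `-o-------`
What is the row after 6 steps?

-o-o-o-o-

-o-oooooo
-o-o-----
-o-o-oooo
-o-o-o---
-o-o-o-oo
-o-o-o-o-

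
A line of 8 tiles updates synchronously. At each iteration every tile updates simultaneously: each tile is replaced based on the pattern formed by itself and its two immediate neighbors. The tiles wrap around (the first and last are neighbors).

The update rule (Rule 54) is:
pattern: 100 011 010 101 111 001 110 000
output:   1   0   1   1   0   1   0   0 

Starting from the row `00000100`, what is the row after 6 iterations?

00010001

00001110
00010001
10111011
01000100
11101110
00010001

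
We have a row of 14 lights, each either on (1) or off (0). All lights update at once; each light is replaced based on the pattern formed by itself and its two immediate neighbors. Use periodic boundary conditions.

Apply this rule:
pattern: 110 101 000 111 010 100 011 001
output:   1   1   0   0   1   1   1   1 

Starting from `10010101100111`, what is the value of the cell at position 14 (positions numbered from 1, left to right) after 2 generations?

generation 1: 11111111111100
generation 2: 10000000000111
position 14 holds 1

1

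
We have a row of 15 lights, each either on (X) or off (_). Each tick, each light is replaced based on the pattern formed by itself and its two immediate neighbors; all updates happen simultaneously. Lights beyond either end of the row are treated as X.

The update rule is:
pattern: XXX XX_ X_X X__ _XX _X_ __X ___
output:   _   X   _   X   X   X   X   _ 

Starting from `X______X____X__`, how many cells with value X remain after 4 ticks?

XX____XXX__XXXX
_XX__XX_XXXX___
_XXXXXX_X__XX_X
_X____X_XXXXX_X
count of X: 8

8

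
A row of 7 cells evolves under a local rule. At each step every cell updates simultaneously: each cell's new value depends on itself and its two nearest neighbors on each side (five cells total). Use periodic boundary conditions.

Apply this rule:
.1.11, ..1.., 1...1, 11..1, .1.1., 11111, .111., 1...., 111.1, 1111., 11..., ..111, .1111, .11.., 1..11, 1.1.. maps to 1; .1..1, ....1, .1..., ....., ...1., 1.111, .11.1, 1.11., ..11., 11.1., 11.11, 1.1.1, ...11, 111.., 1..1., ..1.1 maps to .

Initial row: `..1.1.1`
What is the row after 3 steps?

1.1..1.

...1.11
11..1.1
1.1..1.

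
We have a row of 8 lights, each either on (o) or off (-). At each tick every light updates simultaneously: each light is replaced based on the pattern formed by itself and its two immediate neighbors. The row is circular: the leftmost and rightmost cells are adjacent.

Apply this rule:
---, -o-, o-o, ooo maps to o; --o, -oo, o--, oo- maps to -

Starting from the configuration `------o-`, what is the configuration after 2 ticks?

-ooo-ooo

tick 1: ooooo-o-
tick 2: -ooo-ooo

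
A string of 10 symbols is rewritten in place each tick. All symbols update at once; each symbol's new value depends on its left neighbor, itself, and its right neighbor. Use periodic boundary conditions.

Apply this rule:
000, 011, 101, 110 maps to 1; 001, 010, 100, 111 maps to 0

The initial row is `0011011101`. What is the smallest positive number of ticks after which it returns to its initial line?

0011110110
1010011110
0100010011
1001000011
1000011010
0011011101

6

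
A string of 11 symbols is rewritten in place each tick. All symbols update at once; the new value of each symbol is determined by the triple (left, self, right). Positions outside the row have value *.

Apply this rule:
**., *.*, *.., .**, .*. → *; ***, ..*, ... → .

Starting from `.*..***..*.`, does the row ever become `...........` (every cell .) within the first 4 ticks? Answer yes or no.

no

***.*.**.**
..********.
*.*......**
****.....*.
tick 4 is ****.....*., still not uniform .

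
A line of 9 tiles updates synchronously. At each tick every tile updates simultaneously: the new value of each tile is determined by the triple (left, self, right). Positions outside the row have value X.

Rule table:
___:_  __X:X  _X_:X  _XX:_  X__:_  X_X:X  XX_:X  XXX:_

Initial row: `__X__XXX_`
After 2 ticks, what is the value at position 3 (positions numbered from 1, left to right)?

_XX_X__XX
X_XXX_X__
position 3 holds X

X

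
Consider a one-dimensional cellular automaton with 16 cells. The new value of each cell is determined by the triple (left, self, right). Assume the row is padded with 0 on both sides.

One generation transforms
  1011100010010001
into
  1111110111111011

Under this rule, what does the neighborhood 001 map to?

1

At position 7 the neighborhood is 001; the next row has 1 there.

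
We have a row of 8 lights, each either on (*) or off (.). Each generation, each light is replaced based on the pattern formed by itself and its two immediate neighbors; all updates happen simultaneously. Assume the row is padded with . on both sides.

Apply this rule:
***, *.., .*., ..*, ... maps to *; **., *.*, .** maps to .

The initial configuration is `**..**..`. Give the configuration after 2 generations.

**..**..

..**..**
**..**..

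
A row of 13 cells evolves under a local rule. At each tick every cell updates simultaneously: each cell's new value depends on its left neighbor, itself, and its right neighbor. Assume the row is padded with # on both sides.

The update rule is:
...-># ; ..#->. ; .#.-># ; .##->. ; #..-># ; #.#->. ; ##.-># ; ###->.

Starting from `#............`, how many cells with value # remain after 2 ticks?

############.
...........#.
count of #: 1

1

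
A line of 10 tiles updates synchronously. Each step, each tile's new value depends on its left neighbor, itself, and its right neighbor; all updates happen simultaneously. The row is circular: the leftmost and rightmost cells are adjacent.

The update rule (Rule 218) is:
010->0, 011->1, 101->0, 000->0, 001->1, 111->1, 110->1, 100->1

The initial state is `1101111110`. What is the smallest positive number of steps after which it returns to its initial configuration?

1

step 1: 1101111110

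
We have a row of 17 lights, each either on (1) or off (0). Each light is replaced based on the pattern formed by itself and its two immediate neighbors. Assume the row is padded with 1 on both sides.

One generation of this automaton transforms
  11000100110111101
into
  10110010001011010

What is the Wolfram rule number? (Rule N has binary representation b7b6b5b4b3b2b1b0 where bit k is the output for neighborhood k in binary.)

position 0: 111 → 1  (bit 7 = 1)
position 1: 110 → 0  (bit 6 = 0)
position 10: 101 → 1  (bit 5 = 1)
position 2: 100 → 1  (bit 4 = 1)
position 8: 011 → 0  (bit 3 = 0)
position 5: 010 → 0  (bit 2 = 0)
position 4: 001 → 0  (bit 1 = 0)
position 3: 000 → 1  (bit 0 = 1)
bits b7..b0 = 10110001 = 177

177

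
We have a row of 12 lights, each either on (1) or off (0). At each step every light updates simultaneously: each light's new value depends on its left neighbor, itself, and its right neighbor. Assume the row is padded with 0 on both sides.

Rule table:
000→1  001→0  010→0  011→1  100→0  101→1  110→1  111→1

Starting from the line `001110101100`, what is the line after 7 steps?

101111011101
011111111110
011111111110  (fixed point — unchanged through step 7)

011111111110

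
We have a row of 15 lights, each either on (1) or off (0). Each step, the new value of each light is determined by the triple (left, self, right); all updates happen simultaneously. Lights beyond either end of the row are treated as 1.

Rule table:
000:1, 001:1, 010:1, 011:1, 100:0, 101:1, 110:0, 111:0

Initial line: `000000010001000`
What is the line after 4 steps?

011111110111011
110000001100110
000111111001101
011100000011011

011100000011011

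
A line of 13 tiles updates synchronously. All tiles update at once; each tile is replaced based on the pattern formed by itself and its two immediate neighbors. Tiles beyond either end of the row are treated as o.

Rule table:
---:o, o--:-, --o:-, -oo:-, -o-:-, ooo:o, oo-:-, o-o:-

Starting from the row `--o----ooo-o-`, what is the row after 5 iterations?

------o------

iteration 1: ----oo--o----
iteration 2: -oo-------oo-
iteration 3: ----ooooo----
iteration 4: -oo--ooo--oo-
iteration 5: ------o------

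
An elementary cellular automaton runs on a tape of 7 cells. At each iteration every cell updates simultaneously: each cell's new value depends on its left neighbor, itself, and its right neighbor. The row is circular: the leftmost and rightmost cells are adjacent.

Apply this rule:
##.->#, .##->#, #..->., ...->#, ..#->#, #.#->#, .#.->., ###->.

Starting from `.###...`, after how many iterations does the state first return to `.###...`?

##.#.##
.##.##.
######.
#....##
#.####.
.##..##
###.###
..###..
###.#.#
..##.##
.######
##....#
.#.####
#.##..#
####.##
...###.
####.#.
#..##.#
#.#####
###....
#.#.###
##.##..
#####.#
....###
.####.#
##..##.
##.####
.###...

28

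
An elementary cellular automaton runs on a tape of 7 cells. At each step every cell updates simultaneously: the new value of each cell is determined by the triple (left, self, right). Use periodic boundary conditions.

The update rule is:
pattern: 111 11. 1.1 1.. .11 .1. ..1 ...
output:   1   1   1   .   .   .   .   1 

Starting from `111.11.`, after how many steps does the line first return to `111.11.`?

7

.111.11
1.111.1
11.111.
.11.111
1.11.11
11.11.1
111.11.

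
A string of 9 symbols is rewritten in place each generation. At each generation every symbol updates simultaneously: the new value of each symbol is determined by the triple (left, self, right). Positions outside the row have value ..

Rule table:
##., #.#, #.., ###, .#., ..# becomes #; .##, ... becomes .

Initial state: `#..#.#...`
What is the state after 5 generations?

.##.#####

generation 1: #######..
generation 2: .#######.
generation 3: #.#######
generation 4: ##.######
generation 5: .##.#####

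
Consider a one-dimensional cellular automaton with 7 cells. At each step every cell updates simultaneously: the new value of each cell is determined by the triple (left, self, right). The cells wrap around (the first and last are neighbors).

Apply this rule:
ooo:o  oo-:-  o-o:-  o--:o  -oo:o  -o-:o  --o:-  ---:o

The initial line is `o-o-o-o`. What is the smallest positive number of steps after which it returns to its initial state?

--o-o-o
o-o-o-o

2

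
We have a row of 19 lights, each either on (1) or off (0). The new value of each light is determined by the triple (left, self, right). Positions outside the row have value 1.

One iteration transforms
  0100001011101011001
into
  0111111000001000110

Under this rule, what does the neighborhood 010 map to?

1

At position 1 the neighborhood is 010; the next row has 1 there.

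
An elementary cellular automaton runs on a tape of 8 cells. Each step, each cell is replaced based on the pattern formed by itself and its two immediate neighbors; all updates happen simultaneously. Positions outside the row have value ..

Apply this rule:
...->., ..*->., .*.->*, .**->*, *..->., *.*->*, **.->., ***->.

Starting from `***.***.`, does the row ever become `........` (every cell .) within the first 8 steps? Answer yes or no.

no

*..**...
*..*....
*..*....  (fixed point — unchanged through step 8)
step 8 is *..*...., still not uniform .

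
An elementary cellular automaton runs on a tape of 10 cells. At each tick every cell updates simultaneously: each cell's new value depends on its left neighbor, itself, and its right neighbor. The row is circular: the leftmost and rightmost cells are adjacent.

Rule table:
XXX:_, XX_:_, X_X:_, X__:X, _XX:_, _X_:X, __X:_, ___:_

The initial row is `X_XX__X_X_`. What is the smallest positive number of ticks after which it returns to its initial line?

10

X___X_X_X_
XX__X_X_X_
__X_X_X_X_
__X_X_X_XX
X_X_X_X___
X_X_X_XX__
X_X_X___X_
X_X_XX__X_
X_X___X_X_
X_XX__X_X_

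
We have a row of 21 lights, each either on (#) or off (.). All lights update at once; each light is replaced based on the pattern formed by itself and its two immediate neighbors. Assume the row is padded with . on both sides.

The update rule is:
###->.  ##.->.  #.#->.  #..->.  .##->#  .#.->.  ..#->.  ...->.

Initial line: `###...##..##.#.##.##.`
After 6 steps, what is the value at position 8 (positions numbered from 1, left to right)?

.

#.....#...#....#..#..
.....................
.....................  (fixed point — unchanged through step 6)
position 8 holds .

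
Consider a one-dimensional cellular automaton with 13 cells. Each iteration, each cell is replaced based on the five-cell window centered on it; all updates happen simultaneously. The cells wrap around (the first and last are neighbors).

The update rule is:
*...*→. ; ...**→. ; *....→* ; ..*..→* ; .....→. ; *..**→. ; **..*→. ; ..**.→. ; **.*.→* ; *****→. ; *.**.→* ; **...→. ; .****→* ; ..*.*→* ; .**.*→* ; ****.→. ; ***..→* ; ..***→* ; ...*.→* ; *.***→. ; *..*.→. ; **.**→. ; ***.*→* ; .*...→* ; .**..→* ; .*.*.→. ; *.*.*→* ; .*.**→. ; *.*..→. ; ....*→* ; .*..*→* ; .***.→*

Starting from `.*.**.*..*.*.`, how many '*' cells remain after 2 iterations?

iteration 1: .*.***.*.*..*
iteration 2: .*..****..*.*
count of *: 7

7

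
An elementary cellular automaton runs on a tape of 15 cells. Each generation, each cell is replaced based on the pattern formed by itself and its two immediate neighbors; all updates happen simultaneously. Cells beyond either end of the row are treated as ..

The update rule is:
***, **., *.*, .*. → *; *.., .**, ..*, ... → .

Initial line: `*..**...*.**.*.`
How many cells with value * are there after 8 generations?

*...*...**.***.
*...*....**.**.
*...*.....**.*.
*...*......***.
*...*.......**.
*...*........*.
*...*........*.  (fixed point — unchanged through generation 8)
count of *: 3

3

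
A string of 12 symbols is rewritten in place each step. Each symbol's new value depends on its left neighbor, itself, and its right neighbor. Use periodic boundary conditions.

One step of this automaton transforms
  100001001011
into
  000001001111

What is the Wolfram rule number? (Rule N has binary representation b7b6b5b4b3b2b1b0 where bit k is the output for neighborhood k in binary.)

position 11: 111 → 1  (bit 7 = 1)
position 0: 110 → 0  (bit 6 = 0)
position 9: 101 → 1  (bit 5 = 1)
position 1: 100 → 0  (bit 4 = 0)
position 10: 011 → 1  (bit 3 = 1)
position 5: 010 → 1  (bit 2 = 1)
position 4: 001 → 0  (bit 1 = 0)
position 2: 000 → 0  (bit 0 = 0)
bits b7..b0 = 10101100 = 172

172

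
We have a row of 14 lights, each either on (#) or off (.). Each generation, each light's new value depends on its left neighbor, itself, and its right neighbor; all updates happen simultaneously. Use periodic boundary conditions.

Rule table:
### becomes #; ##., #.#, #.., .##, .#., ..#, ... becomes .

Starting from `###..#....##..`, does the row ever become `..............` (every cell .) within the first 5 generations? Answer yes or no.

.#............
..............
all cells are . at generation 2

yes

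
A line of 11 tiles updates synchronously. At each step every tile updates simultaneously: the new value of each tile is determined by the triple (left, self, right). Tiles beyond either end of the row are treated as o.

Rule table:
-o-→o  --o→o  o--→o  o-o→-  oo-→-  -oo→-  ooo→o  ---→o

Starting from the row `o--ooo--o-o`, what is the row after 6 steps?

-oo-o-ooo--
----o--o-oo
oooooooo--o
ooooooo-oo-
oooooo-----
ooooo-ooooo

ooooo-ooooo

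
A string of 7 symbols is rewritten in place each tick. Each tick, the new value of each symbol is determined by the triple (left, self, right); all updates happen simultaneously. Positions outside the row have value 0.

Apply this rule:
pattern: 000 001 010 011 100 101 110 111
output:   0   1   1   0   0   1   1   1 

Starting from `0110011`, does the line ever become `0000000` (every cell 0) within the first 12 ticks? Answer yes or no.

1010101
1111111
0111111
1011111
1101111
0110111
1011011
1101101
0110111  (repeats tick 6; period 3)
tick 12: 0110111
tick 12 is 0110111, still not uniform 0

no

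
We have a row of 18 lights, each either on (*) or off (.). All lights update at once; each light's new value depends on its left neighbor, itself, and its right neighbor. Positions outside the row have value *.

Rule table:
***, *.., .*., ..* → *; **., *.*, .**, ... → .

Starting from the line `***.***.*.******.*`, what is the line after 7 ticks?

**...*..*..****...
*.*.*******.**.*.*
..*..*****.....*..
*****.***.*...****
****...*..**.*.***
***.*.****...*..**
**..*..**.*.****.*

**..*..**.*.****.*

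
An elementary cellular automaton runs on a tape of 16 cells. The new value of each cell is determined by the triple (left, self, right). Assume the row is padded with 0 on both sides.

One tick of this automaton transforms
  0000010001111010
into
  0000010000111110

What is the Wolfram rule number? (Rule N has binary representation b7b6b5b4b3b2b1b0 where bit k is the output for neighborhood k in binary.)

228

position 10: 111 → 1  (bit 7 = 1)
position 12: 110 → 1  (bit 6 = 1)
position 13: 101 → 1  (bit 5 = 1)
position 6: 100 → 0  (bit 4 = 0)
position 9: 011 → 0  (bit 3 = 0)
position 5: 010 → 1  (bit 2 = 1)
position 4: 001 → 0  (bit 1 = 0)
position 0: 000 → 0  (bit 0 = 0)
bits b7..b0 = 11100100 = 228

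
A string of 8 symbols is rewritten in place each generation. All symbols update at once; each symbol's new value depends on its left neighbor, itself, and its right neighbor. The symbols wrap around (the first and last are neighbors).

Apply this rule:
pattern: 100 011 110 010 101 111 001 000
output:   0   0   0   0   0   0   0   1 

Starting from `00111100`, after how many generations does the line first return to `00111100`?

10000001
00111100

2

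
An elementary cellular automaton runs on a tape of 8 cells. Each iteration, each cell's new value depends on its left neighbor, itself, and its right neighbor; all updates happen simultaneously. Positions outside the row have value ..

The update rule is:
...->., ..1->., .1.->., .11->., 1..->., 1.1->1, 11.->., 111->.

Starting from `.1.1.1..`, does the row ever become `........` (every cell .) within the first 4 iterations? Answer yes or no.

yes

iteration 1: ..1.1...
iteration 2: ...1....
iteration 3: ........
all cells are . at iteration 3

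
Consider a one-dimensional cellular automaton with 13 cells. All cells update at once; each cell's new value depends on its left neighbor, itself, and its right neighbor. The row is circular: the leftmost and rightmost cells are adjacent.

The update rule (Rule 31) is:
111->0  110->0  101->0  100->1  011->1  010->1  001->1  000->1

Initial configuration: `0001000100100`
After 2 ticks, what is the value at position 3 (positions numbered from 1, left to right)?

tick 1: 1111111111111
tick 2: 0000000000000
position 3 holds 0

0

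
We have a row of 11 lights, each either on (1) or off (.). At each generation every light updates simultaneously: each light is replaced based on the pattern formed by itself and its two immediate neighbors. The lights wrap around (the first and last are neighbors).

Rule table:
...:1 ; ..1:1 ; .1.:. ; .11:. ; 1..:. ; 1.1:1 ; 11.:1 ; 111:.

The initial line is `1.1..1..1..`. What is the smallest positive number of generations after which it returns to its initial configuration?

11

.1..1..1..1
1..1..1..1.
..1..1..1.1
.1..1..1.1.
1..1..1.1..
..1..1.1..1
.1..1.1..1.
1..1.1..1..
..1.1..1..1
.1.1..1..1.
1.1..1..1..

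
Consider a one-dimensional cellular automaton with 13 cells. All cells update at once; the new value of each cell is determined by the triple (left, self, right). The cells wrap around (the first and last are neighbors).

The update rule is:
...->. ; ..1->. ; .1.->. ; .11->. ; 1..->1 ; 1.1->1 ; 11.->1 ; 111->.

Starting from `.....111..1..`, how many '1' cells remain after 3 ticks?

.......11..1.
........11..1
1........11..
count of 1: 3

3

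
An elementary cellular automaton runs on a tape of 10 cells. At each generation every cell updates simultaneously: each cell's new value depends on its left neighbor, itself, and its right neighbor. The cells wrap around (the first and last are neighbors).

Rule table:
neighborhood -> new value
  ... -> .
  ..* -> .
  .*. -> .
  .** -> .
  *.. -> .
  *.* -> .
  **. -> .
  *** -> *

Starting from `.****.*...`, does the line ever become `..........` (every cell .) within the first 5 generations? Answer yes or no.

generation 1: ..**......
generation 2: ..........
all cells are . at generation 2

yes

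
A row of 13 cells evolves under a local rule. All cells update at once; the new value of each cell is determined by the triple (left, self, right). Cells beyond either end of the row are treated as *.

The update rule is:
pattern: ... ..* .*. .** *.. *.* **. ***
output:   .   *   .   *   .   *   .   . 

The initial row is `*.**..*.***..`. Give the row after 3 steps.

.**..*.**...*
**..*.**...**
...*.**...**.

...*.**...**.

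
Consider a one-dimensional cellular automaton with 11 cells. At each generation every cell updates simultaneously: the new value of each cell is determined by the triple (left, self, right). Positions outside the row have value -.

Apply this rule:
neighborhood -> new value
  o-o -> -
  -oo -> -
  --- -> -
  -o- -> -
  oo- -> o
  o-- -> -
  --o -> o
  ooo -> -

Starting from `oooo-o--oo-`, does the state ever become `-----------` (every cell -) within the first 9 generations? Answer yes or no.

yes

generation 1: ---o---o-o-
generation 2: --o---o----
generation 3: -o---o-----
generation 4: o---o------
generation 5: ---o-------
generation 6: --o--------
generation 7: -o---------
generation 8: o----------
generation 9: -----------
all cells are - at generation 9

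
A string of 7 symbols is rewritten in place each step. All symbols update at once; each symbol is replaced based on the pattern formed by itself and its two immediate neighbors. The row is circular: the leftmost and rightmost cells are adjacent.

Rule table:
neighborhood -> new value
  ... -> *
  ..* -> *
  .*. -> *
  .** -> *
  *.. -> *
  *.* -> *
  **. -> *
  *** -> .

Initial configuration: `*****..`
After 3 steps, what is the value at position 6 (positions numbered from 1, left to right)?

*...***
*****..  (repeats step 0; period 2)
step 3: *...***
position 6 holds *

*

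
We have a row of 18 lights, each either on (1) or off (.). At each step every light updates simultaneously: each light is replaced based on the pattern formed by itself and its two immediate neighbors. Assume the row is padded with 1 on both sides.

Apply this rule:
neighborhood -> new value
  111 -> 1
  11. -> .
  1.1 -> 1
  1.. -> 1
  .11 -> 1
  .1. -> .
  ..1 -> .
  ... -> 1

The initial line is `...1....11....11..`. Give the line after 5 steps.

step 1: 11..111.1.111.1.1.
step 2: 1.1.11.1.111.1.1.1
step 3: .1.11.1.111.1.1.11
step 4: 1.11.1.111.1.1.111
step 5: .11.1.111.1.1.1111

.11.1.111.1.1.1111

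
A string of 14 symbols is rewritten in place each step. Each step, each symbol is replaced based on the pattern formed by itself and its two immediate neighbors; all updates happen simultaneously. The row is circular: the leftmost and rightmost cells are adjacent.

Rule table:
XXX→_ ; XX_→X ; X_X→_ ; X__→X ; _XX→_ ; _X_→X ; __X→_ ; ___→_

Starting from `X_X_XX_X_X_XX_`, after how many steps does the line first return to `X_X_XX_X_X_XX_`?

X_X__X_X_X__X_
X_XX_X_X_XX_X_
X__X_X_X__X_X_
XX_X_X_XX_X_X_
_X_X_X__X_X_X_
_X_X_XX_X_X_XX
_X_X__X_X_X__X
_X_XX_X_X_XX_X
_X__X_X_X__X_X
_XX_X_X_XX_X_X
__X_X_X__X_X_X
X_X_X_XX_X_X_X
X_X_X__X_X_X__
X_X_XX_X_X_XX_

14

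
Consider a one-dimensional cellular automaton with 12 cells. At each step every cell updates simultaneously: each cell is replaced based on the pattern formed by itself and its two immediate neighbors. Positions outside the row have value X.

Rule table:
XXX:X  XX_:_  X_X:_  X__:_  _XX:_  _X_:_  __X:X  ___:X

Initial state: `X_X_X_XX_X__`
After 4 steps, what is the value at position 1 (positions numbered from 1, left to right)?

___________X
_XXXXXXXXXX_
__XXXXXXXX__
_X_XXXXXX__X
position 1 holds _

_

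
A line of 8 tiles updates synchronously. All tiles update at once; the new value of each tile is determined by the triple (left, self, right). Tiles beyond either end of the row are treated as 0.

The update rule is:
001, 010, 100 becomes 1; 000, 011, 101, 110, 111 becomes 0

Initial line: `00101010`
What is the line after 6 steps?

00001000

01101011
10001000
11011100
00000010
00000111
00001000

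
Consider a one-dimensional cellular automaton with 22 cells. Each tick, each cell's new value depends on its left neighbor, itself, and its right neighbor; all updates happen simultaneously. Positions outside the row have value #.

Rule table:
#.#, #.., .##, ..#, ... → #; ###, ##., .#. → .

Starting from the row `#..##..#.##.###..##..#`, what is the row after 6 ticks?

tick 1: .###.##.##.##..###.###
tick 2: ##..##.##.##.###..##..
tick 3: ..###.##.##.##..###.##
tick 4: ###..##.##.##.###..##.
tick 5: ...###.##.##.##..###.#
tick 6: ####..##.##.##.###..##

####..##.##.##.###..##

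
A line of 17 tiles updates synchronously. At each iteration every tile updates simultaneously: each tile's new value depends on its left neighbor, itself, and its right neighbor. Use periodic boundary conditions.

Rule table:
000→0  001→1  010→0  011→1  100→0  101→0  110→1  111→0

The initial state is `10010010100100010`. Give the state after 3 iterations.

00100100001000100
01001000010001000
10010000100010000

10010000100010000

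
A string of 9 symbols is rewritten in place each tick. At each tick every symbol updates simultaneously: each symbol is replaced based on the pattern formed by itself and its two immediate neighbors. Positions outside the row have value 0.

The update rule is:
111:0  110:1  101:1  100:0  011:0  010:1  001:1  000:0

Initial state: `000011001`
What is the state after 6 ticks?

110101101

tick 1: 000101011
tick 2: 001111101
tick 3: 010000111
tick 4: 110001001
tick 5: 010011011
tick 6: 110101101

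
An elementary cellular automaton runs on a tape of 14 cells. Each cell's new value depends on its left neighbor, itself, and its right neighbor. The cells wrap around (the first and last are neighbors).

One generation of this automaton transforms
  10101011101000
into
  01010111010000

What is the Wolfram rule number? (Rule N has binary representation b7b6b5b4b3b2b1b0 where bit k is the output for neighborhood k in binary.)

position 7: 111 → 1  (bit 7 = 1)
position 8: 110 → 0  (bit 6 = 0)
position 1: 101 → 1  (bit 5 = 1)
position 11: 100 → 0  (bit 4 = 0)
position 6: 011 → 1  (bit 3 = 1)
position 0: 010 → 0  (bit 2 = 0)
position 13: 001 → 0  (bit 1 = 0)
position 12: 000 → 0  (bit 0 = 0)
bits b7..b0 = 10101000 = 168

168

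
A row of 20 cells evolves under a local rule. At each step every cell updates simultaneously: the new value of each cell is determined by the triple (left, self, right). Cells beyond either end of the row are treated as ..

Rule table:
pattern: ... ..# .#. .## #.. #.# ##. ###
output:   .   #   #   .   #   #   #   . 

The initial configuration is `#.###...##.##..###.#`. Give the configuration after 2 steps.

##..##.#.##.###..###
.###.####.##..###..#

.###.####.##..###..#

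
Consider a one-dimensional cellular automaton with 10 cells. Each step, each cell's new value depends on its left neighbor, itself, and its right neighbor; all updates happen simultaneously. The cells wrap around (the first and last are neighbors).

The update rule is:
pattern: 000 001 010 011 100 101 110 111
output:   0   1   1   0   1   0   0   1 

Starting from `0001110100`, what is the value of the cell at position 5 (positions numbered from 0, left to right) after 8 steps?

0010100110
0110111001
0000010111
1000110010
1101001110
0001110100  (repeats step 0; period 6)
step 8: 0110111001
position 5 holds 1

1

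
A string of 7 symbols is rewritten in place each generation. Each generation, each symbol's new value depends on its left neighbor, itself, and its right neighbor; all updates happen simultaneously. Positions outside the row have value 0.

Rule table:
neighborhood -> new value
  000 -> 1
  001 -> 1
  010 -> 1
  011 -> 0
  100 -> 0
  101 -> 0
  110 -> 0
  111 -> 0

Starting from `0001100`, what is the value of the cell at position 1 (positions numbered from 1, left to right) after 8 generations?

1110001
0000111
1111000
0000011
1111100
0000001
1111111
0000000
position 1 holds 0

0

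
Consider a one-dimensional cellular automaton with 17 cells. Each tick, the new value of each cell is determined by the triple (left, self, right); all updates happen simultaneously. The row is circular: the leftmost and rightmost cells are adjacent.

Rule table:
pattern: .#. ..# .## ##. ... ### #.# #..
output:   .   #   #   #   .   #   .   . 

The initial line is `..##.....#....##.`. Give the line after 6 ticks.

####....########.

.###....#....###.
####...#....####.
####..#....#####.
####.#....######.
####.....#######.
####....########.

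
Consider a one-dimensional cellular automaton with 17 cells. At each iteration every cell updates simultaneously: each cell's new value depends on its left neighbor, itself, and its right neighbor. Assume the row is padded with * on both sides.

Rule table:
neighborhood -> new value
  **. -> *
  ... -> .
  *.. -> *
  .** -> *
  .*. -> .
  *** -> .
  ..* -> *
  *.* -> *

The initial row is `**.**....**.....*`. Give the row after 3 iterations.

iteration 1: .*****..****...**
iteration 2: **...****..**.**.
iteration 3: .**.**..*********

.**.**..*********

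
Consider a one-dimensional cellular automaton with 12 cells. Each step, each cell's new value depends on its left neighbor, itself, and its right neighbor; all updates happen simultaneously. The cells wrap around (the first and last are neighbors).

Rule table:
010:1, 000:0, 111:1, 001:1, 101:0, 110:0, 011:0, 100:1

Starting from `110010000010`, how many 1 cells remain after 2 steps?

6

001111000110
010110101001
count of 1: 6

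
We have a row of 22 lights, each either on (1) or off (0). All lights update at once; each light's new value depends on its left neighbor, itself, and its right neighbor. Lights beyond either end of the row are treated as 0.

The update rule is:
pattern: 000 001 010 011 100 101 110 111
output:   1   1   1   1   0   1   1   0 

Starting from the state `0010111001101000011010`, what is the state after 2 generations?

1111101011111011111110
1000111110001110000010

1000111110001110000010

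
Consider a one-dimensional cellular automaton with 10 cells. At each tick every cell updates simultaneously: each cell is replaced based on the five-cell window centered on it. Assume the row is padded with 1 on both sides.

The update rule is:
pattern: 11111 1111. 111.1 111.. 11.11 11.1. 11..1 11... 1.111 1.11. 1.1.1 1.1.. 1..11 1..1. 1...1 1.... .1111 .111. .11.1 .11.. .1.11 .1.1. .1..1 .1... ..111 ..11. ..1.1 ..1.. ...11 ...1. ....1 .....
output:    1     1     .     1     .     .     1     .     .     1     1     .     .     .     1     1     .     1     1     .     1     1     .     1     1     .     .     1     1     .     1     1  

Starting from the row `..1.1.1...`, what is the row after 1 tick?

1..111.111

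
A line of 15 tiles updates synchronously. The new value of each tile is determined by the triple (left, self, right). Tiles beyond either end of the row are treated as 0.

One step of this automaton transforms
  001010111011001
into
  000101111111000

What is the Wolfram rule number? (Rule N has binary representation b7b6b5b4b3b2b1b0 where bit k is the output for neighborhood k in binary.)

232

position 7: 111 → 1  (bit 7 = 1)
position 8: 110 → 1  (bit 6 = 1)
position 3: 101 → 1  (bit 5 = 1)
position 12: 100 → 0  (bit 4 = 0)
position 6: 011 → 1  (bit 3 = 1)
position 2: 010 → 0  (bit 2 = 0)
position 1: 001 → 0  (bit 1 = 0)
position 0: 000 → 0  (bit 0 = 0)
bits b7..b0 = 11101000 = 232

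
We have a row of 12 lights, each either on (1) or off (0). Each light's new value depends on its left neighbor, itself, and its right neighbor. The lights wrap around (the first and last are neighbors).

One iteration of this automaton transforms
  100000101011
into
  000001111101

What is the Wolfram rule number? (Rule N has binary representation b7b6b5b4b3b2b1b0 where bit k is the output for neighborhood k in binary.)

position 11: 111 → 1  (bit 7 = 1)
position 0: 110 → 0  (bit 6 = 0)
position 7: 101 → 1  (bit 5 = 1)
position 1: 100 → 0  (bit 4 = 0)
position 10: 011 → 0  (bit 3 = 0)
position 6: 010 → 1  (bit 2 = 1)
position 5: 001 → 1  (bit 1 = 1)
position 2: 000 → 0  (bit 0 = 0)
bits b7..b0 = 10100110 = 166

166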